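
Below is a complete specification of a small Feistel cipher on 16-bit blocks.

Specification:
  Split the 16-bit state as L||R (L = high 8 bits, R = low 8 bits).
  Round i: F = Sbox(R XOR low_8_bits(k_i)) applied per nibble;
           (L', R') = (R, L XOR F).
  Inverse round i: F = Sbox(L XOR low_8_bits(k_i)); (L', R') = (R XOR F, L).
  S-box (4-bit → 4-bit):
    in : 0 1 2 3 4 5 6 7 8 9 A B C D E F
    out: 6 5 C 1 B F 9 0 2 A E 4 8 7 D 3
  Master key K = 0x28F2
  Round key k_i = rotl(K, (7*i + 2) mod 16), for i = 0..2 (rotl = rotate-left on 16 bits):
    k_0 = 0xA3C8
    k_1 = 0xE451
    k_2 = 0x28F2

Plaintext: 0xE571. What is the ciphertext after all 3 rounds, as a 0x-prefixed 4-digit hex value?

0x4CE2

s_0 = plaintext = 0xE571
s_1 = Round(s_0, k_0) = 0x71AF
s_2 = Round(s_1, k_1) = 0xAF4C
s_3 = Round(s_2, k_2) = 0x4CE2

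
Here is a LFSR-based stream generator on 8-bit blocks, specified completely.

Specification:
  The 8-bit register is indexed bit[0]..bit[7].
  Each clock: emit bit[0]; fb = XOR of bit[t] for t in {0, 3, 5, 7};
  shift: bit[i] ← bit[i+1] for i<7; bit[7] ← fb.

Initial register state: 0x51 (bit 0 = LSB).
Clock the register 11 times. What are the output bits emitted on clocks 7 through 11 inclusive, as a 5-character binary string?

reg_0 = 0x51
clock 1: out=1, reg = 0xA8
clock 2: out=0, reg = 0xD4
clock 3: out=0, reg = 0xEA
clock 4: out=0, reg = 0xF5
clock 5: out=1, reg = 0xFA
clock 6: out=0, reg = 0xFD
clock 7: out=1, reg = 0x7E
clock 8: out=0, reg = 0x3F
clock 9: out=1, reg = 0x9F
clock 10: out=1, reg = 0xCF
clock 11: out=1, reg = 0xE7

10111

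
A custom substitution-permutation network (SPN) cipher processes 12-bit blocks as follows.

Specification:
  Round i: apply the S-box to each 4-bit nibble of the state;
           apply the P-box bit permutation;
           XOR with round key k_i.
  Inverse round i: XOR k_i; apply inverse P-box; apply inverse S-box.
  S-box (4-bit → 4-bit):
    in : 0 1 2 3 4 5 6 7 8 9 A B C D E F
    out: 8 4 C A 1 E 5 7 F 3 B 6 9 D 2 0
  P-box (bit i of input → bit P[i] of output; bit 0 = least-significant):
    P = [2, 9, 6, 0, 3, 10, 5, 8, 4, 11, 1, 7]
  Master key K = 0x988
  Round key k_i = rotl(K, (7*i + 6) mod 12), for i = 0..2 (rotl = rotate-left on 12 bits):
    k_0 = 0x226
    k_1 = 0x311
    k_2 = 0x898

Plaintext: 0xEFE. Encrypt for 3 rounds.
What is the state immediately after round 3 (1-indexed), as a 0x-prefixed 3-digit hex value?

s_0 = plaintext = 0xEFE
s_1 = Round(s_0, k_0) = 0x826
s_2 = Round(s_1, k_1) = 0xAE7
s_3 = Round(s_2, k_2) = 0x64C

0x64C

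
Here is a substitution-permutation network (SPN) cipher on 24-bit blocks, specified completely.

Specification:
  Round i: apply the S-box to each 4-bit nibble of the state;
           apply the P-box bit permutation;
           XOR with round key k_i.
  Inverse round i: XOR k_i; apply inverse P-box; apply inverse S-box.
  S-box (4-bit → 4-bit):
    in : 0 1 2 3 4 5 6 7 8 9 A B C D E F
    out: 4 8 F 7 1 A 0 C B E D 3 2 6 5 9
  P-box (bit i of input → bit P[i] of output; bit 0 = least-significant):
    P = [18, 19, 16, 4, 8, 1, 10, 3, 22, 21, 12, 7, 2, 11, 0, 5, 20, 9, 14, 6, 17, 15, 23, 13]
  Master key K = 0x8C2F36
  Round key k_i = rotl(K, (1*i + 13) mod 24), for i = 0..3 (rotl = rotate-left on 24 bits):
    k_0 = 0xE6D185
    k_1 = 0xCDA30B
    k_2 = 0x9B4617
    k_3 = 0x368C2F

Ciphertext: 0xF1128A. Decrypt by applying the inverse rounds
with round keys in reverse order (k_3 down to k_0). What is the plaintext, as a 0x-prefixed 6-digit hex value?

s_0 = ciphertext = 0xF1128A
s_1 = InvRound(s_0, k_3) = 0x3C2A0E
s_2 = InvRound(s_1, k_2) = 0xA0DC7A
s_3 = InvRound(s_2, k_1) = 0x1993E2
s_4 = InvRound(s_3, k_0) = 0xE2ABC3

0xE2ABC3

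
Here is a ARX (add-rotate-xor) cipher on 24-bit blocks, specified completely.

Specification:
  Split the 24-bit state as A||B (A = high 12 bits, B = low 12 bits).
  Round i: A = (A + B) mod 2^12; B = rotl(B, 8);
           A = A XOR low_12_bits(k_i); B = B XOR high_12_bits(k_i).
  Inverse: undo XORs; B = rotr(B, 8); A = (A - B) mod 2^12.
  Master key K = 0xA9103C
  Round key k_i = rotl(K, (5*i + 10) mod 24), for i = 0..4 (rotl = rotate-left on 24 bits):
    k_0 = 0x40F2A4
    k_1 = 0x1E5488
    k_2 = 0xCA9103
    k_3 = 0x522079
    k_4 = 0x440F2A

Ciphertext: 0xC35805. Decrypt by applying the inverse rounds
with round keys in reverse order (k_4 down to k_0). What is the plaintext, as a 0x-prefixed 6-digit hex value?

s_0 = ciphertext = 0xC35805
s_1 = InvRound(s_0, k_4) = 0xEC345C
s_2 = InvRound(s_1, k_3) = 0x6D97E1
s_3 = InvRound(s_2, k_2) = 0x34F48B
s_4 = InvRound(s_3, k_1) = 0x0E26E5
s_5 = InvRound(s_4, k_0) = 0x3A4EA2

0x3A4EA2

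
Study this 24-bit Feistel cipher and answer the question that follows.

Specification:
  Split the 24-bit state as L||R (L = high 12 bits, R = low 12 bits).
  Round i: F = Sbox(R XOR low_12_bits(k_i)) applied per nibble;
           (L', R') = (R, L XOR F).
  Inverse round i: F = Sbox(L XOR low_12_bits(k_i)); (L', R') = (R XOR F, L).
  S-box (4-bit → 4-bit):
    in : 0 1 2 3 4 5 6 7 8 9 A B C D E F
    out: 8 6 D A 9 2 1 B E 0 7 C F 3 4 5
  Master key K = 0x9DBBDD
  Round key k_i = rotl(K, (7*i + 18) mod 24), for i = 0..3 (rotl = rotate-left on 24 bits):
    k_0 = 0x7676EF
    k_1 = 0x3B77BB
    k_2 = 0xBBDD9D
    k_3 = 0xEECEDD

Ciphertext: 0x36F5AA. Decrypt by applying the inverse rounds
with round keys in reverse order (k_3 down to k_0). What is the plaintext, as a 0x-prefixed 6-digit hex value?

s_0 = ciphertext = 0x36F5AA
s_1 = InvRound(s_0, k_3) = 0x66736F
s_2 = InvRound(s_1, k_2) = 0xF38667
s_3 = InvRound(s_2, k_1) = 0x88DF38
s_4 = InvRound(s_3, k_0) = 0xB2588D

0xB2588D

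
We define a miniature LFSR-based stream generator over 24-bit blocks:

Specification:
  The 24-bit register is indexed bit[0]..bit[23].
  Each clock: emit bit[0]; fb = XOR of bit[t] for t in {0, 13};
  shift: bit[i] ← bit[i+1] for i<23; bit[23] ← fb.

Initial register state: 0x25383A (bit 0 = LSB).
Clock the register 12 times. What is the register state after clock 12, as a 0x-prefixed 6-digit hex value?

reg_0 = 0x25383A
clock 1: out=0, reg = 0x929C1D
clock 2: out=1, reg = 0xC94E0E
clock 3: out=0, reg = 0x64A707
clock 4: out=1, reg = 0x325383
clock 5: out=1, reg = 0x9929C1
clock 6: out=1, reg = 0x4C94E0
clock 7: out=0, reg = 0x264A70
clock 8: out=0, reg = 0x132538
clock 9: out=0, reg = 0x89929C
clock 10: out=0, reg = 0x44C94E
clock 11: out=0, reg = 0x2264A7
clock 12: out=1, reg = 0x113253

0x113253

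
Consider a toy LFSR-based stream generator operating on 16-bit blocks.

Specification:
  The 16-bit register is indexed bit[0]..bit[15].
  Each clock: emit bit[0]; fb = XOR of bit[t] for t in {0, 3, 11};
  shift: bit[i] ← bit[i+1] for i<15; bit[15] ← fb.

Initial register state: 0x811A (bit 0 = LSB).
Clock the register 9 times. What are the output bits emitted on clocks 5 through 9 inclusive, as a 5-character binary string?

10001

reg_0 = 0x811A
clock 1: out=0, reg = 0xC08D
clock 2: out=1, reg = 0x6046
clock 3: out=0, reg = 0x3023
clock 4: out=1, reg = 0x9811
clock 5: out=1, reg = 0x4C08
clock 6: out=0, reg = 0x2604
clock 7: out=0, reg = 0x1302
clock 8: out=0, reg = 0x0981
clock 9: out=1, reg = 0x04C0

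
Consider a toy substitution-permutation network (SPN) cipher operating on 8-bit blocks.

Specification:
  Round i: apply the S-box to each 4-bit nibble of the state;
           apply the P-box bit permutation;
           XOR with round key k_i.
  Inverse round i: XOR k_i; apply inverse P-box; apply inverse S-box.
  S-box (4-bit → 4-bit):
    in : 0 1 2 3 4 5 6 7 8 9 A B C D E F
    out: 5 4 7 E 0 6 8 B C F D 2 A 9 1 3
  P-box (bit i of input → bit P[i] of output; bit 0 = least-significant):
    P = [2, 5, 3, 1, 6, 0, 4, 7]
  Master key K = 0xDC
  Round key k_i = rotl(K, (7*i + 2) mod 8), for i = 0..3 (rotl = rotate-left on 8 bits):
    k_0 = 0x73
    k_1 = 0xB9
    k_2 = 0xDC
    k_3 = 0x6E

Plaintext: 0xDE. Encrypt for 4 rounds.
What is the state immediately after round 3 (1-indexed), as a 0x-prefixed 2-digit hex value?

0x09

s_0 = plaintext = 0xDE
s_1 = Round(s_0, k_0) = 0xB7
s_2 = Round(s_1, k_1) = 0x9E
s_3 = Round(s_2, k_2) = 0x09
s_4 = Round(s_3, k_3) = 0x10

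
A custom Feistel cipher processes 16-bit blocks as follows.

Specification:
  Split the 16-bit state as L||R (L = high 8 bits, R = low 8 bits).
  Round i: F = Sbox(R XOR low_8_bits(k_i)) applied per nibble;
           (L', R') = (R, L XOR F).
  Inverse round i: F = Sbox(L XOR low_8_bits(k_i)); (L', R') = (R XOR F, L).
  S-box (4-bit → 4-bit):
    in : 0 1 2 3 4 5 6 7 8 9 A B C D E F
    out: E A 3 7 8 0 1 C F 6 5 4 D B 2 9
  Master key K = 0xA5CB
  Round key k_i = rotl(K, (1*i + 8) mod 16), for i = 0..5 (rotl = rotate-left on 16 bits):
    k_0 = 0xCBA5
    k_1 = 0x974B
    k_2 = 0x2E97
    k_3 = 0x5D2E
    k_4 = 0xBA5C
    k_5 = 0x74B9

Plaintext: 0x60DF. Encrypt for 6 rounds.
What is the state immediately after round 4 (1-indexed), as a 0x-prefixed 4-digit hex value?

0xB09F

s_0 = plaintext = 0x60DF
s_1 = Round(s_0, k_0) = 0xDFA5
s_2 = Round(s_1, k_1) = 0xA5FD
s_3 = Round(s_2, k_2) = 0xFDB0
s_4 = Round(s_3, k_3) = 0xB09F
s_5 = Round(s_4, k_4) = 0x9F67
s_6 = Round(s_5, k_5) = 0x672D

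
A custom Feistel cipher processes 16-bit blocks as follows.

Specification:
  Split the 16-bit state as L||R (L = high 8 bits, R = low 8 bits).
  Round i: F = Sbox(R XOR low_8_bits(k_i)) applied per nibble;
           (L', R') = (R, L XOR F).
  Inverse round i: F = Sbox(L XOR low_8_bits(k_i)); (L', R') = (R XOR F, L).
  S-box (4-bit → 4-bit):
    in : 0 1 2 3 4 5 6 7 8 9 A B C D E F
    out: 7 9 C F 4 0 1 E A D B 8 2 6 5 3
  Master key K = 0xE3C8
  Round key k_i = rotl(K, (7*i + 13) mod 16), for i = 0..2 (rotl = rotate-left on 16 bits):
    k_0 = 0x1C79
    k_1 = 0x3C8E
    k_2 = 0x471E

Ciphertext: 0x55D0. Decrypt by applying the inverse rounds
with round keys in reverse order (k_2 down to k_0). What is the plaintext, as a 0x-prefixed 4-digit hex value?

s_0 = ciphertext = 0x55D0
s_1 = InvRound(s_0, k_2) = 0x9855
s_2 = InvRound(s_1, k_1) = 0xC498
s_3 = InvRound(s_2, k_0) = 0x1EC4

0x1EC4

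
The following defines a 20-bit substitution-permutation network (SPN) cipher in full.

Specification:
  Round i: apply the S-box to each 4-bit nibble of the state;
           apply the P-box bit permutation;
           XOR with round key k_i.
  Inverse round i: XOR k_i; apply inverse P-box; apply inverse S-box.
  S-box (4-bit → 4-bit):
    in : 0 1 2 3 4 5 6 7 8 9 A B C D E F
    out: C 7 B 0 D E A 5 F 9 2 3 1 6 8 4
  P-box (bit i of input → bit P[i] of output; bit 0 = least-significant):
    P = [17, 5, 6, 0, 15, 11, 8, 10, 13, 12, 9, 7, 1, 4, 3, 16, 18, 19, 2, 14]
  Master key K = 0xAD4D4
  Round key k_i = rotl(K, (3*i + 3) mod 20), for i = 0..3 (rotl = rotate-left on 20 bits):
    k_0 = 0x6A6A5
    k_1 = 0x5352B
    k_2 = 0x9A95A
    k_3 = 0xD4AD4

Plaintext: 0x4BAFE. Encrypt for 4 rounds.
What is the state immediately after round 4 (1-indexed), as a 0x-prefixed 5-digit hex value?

0x94640

s_0 = plaintext = 0x4BAFE
s_1 = Round(s_0, k_0) = 0x2F7B2
s_2 = Round(s_1, k_1) = 0xBDF02
s_3 = Round(s_2, k_2) = 0x7AE63
s_4 = Round(s_3, k_3) = 0x94640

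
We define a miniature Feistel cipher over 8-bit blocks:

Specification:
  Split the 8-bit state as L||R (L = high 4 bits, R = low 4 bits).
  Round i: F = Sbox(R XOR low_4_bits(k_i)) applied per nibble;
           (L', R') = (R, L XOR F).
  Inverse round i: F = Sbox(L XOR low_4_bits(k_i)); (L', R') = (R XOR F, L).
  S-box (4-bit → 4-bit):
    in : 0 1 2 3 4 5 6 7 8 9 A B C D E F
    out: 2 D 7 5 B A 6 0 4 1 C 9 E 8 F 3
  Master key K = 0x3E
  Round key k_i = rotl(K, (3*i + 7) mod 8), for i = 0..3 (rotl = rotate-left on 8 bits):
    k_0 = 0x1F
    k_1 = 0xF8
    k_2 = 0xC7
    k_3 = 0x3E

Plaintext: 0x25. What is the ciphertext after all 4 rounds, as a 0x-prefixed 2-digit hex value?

0x5A

s_0 = plaintext = 0x25
s_1 = Round(s_0, k_0) = 0x5E
s_2 = Round(s_1, k_1) = 0xE3
s_3 = Round(s_2, k_2) = 0x35
s_4 = Round(s_3, k_3) = 0x5A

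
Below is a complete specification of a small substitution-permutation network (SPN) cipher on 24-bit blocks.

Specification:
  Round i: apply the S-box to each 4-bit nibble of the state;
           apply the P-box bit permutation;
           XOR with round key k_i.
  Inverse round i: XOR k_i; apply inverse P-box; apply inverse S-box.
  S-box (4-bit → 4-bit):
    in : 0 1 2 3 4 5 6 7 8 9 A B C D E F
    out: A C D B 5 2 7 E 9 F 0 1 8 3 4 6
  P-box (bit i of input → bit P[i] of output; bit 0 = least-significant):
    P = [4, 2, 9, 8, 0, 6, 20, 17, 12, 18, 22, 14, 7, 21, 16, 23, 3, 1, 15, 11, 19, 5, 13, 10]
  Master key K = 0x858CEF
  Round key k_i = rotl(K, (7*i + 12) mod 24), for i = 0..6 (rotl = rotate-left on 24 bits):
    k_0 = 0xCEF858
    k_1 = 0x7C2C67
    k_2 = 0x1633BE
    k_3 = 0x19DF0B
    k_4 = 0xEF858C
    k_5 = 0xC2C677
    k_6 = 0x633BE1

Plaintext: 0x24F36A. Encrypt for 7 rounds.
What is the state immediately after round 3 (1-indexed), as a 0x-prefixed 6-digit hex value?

s_0 = plaintext = 0x24F36A
s_1 = Round(s_0, k_0) = 0xF30C11
s_2 = Round(s_1, k_1) = 0xCE474D
s_3 = Round(s_2, k_2) = 0x43F72B
s_4 = Round(s_3, k_3) = 0x66B710
s_5 = Round(s_4, k_4) = 0xB16422
s_6 = Round(s_5, k_5) = 0xB95DE6
s_7 = Round(s_6, k_6) = 0x5FA1FF

0x43F72B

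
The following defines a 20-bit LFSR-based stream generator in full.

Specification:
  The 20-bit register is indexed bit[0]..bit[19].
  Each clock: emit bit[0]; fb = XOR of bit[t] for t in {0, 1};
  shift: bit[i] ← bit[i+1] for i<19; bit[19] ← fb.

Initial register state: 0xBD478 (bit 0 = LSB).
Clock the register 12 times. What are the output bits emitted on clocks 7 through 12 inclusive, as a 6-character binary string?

100010

reg_0 = 0xBD478
clock 1: out=0, reg = 0x5EA3C
clock 2: out=0, reg = 0x2F51E
clock 3: out=0, reg = 0x97A8F
clock 4: out=1, reg = 0x4BD47
clock 5: out=1, reg = 0x25EA3
clock 6: out=1, reg = 0x12F51
clock 7: out=1, reg = 0x897A8
clock 8: out=0, reg = 0x44BD4
clock 9: out=0, reg = 0x225EA
clock 10: out=0, reg = 0x912F5
clock 11: out=1, reg = 0xC897A
clock 12: out=0, reg = 0xE44BD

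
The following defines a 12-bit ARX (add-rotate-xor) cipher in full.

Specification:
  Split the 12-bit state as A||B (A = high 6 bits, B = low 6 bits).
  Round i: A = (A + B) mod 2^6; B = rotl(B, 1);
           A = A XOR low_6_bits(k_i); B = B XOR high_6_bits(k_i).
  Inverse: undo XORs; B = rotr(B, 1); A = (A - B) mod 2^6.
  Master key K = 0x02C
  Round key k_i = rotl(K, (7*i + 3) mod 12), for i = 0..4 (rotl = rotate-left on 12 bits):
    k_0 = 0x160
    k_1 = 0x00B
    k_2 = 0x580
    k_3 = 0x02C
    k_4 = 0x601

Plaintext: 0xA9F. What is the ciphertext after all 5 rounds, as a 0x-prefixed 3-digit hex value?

s_0 = plaintext = 0xA9F
s_1 = Round(s_0, k_0) = 0xA7B
s_2 = Round(s_1, k_1) = 0xBF7
s_3 = Round(s_2, k_2) = 0x9B9
s_4 = Round(s_3, k_3) = 0xCF3
s_5 = Round(s_4, k_4) = 0x9FF

0x9FF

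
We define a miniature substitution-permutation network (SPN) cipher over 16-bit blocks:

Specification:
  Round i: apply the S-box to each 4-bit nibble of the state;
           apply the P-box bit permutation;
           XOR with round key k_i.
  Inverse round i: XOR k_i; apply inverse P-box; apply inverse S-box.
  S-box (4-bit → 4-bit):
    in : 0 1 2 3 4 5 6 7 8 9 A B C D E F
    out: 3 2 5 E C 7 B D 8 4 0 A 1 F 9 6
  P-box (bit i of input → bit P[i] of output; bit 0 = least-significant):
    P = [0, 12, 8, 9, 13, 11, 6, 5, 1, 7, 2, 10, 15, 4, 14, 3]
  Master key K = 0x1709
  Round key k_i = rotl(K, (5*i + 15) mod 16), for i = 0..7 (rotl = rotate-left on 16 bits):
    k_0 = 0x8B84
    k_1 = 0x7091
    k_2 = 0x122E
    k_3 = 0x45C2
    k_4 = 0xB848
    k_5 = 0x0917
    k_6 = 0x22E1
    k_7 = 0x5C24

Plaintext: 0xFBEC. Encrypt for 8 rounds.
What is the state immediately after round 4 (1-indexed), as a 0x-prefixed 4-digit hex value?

s_0 = plaintext = 0xFBEC
s_1 = Round(s_0, k_0) = 0xEF35
s_2 = Round(s_1, k_1) = 0xE97C
s_3 = Round(s_2, k_2) = 0xB243
s_4 = Round(s_3, k_3) = 0x56BC
s_5 = Round(s_4, k_4) = 0x74FB
s_6 = Round(s_5, k_5) = 0xD75B
s_7 = Round(s_6, k_6) = 0xDCBF
s_8 = Round(s_7, k_7) = 0x851E

0x56BC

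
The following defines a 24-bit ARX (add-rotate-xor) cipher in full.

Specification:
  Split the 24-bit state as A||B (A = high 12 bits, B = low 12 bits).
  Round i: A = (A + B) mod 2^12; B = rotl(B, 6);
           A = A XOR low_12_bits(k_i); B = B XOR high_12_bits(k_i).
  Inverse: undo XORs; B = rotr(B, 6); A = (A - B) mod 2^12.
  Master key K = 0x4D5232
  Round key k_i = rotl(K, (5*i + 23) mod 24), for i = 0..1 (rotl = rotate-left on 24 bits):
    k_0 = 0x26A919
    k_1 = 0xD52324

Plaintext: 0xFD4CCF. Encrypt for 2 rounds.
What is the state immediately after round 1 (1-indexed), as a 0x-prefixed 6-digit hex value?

s_0 = plaintext = 0xFD4CCF
s_1 = Round(s_0, k_0) = 0x5BA199
s_2 = Round(s_1, k_1) = 0x477B14

0x5BA199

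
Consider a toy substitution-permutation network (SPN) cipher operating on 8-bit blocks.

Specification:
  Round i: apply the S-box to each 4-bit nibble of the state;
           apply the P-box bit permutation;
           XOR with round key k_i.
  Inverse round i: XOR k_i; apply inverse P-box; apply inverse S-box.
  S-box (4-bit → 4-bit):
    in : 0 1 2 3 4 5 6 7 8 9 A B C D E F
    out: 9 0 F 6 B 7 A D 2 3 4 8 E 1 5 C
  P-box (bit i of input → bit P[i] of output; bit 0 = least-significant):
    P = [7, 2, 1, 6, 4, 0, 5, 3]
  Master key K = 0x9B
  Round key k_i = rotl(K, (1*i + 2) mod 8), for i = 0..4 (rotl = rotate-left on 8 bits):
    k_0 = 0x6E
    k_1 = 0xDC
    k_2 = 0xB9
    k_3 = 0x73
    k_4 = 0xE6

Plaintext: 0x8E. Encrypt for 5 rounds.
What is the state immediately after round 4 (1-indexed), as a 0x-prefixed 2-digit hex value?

s_0 = plaintext = 0x8E
s_1 = Round(s_0, k_0) = 0xED
s_2 = Round(s_1, k_1) = 0x6C
s_3 = Round(s_2, k_2) = 0xF6
s_4 = Round(s_3, k_3) = 0x1F
s_5 = Round(s_4, k_4) = 0xA4

0x1F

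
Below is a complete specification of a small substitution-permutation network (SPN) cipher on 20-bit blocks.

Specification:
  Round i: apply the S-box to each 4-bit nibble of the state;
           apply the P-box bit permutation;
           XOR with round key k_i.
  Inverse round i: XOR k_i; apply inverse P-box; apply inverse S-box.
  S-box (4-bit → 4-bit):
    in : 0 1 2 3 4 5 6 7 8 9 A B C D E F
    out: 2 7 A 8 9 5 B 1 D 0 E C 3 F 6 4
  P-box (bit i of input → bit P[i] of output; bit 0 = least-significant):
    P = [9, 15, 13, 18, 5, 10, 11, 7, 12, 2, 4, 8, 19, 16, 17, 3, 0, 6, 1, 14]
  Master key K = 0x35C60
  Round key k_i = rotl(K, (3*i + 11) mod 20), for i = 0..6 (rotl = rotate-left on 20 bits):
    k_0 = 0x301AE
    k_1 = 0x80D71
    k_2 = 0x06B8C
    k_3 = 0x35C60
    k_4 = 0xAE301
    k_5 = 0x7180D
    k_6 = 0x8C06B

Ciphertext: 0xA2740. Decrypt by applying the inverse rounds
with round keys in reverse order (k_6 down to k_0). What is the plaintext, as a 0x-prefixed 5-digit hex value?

s_0 = ciphertext = 0xA2740
s_1 = InvRound(s_0, k_6) = 0x8B3C1
s_2 = InvRound(s_1, k_5) = 0x0D2BD
s_3 = InvRound(s_2, k_4) = 0x98D4F
s_4 = InvRound(s_3, k_3) = 0x88670
s_5 = InvRound(s_4, k_2) = 0x24ADE
s_6 = InvRound(s_5, k_1) = 0x88267
s_7 = InvRound(s_6, k_0) = 0xCD33C

0xCD33C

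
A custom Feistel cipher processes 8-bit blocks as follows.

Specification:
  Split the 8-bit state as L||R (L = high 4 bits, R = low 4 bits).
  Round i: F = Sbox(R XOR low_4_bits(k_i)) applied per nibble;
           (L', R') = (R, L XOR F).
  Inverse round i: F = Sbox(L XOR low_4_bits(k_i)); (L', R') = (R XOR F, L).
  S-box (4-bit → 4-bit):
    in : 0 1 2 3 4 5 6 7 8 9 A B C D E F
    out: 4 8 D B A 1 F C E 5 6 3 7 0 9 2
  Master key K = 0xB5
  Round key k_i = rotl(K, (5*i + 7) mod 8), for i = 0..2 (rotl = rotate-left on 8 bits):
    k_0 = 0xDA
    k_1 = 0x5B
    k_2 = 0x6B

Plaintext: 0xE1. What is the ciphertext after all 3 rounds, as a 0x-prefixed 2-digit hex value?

s_0 = plaintext = 0xE1
s_1 = Round(s_0, k_0) = 0x1D
s_2 = Round(s_1, k_1) = 0xDE
s_3 = Round(s_2, k_2) = 0xEC

0xEC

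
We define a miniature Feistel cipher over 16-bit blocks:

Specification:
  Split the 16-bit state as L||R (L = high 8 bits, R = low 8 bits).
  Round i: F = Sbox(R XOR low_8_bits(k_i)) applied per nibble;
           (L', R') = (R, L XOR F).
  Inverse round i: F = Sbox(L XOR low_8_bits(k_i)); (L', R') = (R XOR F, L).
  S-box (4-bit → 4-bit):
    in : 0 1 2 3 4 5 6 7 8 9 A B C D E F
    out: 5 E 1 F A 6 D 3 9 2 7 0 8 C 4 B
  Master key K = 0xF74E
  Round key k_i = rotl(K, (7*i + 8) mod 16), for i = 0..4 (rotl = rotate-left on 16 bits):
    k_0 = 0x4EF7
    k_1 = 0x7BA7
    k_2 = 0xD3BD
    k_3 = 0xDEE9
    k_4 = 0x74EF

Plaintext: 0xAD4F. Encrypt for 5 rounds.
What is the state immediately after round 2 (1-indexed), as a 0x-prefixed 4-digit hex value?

0xA410

s_0 = plaintext = 0xAD4F
s_1 = Round(s_0, k_0) = 0x4FA4
s_2 = Round(s_1, k_1) = 0xA410
s_3 = Round(s_2, k_2) = 0x10D8
s_4 = Round(s_3, k_3) = 0xD8EE
s_5 = Round(s_4, k_4) = 0xEE86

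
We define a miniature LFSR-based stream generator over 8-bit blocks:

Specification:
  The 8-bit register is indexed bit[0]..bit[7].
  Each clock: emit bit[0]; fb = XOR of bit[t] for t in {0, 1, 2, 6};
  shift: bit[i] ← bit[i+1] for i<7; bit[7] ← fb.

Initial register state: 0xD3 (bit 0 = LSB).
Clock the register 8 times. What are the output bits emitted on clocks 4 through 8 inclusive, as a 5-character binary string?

01011

reg_0 = 0xD3
clock 1: out=1, reg = 0xE9
clock 2: out=1, reg = 0x74
clock 3: out=0, reg = 0x3A
clock 4: out=0, reg = 0x9D
clock 5: out=1, reg = 0x4E
clock 6: out=0, reg = 0xA7
clock 7: out=1, reg = 0xD3
clock 8: out=1, reg = 0xE9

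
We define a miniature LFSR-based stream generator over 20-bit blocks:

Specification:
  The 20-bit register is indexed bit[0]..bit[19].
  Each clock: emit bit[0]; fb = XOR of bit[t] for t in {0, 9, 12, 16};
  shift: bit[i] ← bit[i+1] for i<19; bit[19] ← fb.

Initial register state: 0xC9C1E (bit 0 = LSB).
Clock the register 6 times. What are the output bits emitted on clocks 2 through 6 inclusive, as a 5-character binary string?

reg_0 = 0xC9C1E
clock 1: out=0, reg = 0xE4E0F
clock 2: out=1, reg = 0x72707
clock 3: out=1, reg = 0xB9383
clock 4: out=1, reg = 0x5C9C1
clock 5: out=1, reg = 0x2E4E0
clock 6: out=0, reg = 0x17270

11110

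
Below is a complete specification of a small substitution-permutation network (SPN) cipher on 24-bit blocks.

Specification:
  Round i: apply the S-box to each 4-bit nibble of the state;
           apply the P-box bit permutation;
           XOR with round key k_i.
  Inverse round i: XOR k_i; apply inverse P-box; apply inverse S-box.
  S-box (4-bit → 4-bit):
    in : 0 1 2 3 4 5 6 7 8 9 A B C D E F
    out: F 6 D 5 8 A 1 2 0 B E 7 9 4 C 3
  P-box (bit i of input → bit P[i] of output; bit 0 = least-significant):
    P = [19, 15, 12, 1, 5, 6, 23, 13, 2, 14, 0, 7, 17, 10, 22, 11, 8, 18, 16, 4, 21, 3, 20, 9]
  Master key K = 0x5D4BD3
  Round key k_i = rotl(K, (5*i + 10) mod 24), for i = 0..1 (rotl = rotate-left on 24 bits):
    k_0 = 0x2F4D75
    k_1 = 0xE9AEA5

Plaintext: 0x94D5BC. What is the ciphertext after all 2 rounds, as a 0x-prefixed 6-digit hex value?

0x8760A1

s_0 = plaintext = 0x94D5BC
s_1 = Round(s_0, k_0) = 0xC70F8F
s_2 = Round(s_1, k_1) = 0x8760A1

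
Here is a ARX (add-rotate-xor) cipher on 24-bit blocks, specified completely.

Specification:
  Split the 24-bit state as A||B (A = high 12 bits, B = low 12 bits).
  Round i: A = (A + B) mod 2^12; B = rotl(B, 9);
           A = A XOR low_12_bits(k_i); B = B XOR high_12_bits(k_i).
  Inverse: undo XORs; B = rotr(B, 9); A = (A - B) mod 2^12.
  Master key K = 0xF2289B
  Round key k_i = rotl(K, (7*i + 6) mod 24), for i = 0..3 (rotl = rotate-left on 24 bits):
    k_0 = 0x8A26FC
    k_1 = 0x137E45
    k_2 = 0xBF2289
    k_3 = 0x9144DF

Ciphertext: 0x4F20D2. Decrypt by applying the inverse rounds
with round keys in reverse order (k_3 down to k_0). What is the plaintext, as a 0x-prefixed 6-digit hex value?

0x148468

s_0 = ciphertext = 0x4F20D2
s_1 = InvRound(s_0, k_3) = 0x1F9E34
s_2 = InvRound(s_1, k_2) = 0x53EE32
s_3 = InvRound(s_2, k_1) = 0x34C82F
s_4 = InvRound(s_3, k_0) = 0x148468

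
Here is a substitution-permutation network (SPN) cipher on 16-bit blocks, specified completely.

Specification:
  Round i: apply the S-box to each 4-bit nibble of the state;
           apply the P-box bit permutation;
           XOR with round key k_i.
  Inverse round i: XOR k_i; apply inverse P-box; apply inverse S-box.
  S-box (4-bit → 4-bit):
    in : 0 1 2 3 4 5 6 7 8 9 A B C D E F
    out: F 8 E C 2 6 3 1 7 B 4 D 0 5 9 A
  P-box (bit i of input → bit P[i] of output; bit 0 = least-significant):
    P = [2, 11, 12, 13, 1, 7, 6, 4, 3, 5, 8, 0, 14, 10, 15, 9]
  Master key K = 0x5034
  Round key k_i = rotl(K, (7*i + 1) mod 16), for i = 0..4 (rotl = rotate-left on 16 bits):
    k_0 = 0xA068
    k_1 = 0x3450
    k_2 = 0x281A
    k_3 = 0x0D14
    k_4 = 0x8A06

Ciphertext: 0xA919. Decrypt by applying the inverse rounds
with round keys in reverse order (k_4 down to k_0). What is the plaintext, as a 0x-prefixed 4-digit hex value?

s_0 = ciphertext = 0xA919
s_1 = InvRound(s_0, k_4) = 0x1BEE
s_2 = InvRound(s_1, k_3) = 0xF60A
s_3 = InvRound(s_2, k_2) = 0x0C15
s_4 = InvRound(s_3, k_1) = 0xC1A0
s_5 = InvRound(s_4, k_0) = 0x7D51

0x7D51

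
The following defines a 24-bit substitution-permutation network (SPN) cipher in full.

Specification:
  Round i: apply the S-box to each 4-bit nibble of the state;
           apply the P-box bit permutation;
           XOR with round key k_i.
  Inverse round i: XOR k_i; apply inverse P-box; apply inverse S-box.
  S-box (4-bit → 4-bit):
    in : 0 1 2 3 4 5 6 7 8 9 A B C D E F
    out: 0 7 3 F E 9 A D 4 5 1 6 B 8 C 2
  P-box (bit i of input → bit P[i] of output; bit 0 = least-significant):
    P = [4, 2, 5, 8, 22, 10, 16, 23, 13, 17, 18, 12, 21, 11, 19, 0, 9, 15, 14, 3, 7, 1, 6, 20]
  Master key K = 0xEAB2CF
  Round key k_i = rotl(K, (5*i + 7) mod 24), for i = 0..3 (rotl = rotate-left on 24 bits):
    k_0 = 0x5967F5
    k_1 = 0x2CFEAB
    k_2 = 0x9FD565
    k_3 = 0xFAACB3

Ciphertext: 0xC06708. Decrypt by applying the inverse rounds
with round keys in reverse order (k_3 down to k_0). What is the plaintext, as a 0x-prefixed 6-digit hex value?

0x952D6E

s_0 = ciphertext = 0xC06708
s_1 = InvRound(s_0, k_3) = 0xC33F07
s_2 = InvRound(s_1, k_2) = 0x41B9A8
s_3 = InvRound(s_2, k_1) = 0xF9781D
s_4 = InvRound(s_3, k_0) = 0x952D6E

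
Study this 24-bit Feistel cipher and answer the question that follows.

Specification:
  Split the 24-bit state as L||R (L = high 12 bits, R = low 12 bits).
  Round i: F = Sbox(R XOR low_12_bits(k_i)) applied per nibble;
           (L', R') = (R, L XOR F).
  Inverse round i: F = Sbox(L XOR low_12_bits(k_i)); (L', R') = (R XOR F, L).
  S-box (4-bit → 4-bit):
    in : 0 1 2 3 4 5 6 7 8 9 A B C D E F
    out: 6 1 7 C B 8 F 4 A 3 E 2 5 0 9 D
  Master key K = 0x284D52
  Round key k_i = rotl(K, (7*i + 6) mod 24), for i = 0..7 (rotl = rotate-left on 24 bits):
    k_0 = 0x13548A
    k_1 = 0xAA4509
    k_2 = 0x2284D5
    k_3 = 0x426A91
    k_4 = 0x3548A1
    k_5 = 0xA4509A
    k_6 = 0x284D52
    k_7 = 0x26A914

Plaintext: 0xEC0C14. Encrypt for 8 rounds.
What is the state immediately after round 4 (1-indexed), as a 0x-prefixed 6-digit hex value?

0x7EDD87

s_0 = plaintext = 0xEC0C14
s_1 = Round(s_0, k_0) = 0xC144F9
s_2 = Round(s_1, k_1) = 0x4F9DC2
s_3 = Round(s_2, k_2) = 0xDC27ED
s_4 = Round(s_3, k_3) = 0x7EDD87
s_5 = Round(s_4, k_4) = 0xD87F92
s_6 = Round(s_5, k_5) = 0xF920ED
s_7 = Round(s_6, k_6) = 0x0EDFBF
s_8 = Round(s_7, k_7) = 0xFBFF0F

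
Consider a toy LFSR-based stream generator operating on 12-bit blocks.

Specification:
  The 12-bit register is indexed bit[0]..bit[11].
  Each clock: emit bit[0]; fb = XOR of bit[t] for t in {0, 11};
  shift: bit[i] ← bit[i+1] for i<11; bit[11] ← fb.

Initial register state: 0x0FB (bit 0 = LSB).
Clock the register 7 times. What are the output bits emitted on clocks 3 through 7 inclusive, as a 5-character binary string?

reg_0 = 0x0FB
clock 1: out=1, reg = 0x87D
clock 2: out=1, reg = 0x43E
clock 3: out=0, reg = 0x21F
clock 4: out=1, reg = 0x90F
clock 5: out=1, reg = 0x487
clock 6: out=1, reg = 0xA43
clock 7: out=1, reg = 0x521

01111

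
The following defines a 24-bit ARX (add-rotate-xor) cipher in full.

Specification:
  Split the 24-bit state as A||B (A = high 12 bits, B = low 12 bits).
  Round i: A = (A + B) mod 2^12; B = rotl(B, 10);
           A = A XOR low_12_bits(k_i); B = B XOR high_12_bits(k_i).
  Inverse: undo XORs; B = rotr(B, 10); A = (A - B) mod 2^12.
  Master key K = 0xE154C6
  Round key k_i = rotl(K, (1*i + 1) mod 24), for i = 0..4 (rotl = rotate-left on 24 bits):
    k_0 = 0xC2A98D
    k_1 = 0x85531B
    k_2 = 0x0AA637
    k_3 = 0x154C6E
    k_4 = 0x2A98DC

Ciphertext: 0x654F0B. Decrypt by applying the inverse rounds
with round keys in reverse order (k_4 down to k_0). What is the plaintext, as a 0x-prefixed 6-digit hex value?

0x43100C

s_0 = ciphertext = 0x654F0B
s_1 = InvRound(s_0, k_4) = 0x7FD68B
s_2 = InvRound(s_1, k_3) = 0xC16F7D
s_3 = InvRound(s_2, k_2) = 0xAC2F5F
s_4 = InvRound(s_3, k_1) = 0xDB0C29
s_5 = InvRound(s_4, k_0) = 0x43100C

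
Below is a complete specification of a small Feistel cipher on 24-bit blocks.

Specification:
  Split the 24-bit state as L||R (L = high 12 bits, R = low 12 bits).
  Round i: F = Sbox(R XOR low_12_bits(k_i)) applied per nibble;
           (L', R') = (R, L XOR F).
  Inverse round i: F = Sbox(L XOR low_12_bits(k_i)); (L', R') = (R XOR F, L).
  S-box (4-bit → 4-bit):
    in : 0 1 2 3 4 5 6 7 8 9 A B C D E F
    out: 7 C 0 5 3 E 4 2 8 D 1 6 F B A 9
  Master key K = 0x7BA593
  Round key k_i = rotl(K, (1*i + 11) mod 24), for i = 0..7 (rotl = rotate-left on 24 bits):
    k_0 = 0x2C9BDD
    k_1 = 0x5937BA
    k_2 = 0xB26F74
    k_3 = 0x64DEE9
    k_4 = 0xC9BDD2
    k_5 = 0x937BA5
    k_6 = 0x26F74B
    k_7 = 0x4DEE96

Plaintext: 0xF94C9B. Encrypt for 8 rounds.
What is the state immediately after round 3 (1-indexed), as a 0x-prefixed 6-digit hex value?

s_0 = plaintext = 0xF94C9B
s_1 = Round(s_0, k_0) = 0xC9BDA0
s_2 = Round(s_1, k_1) = 0xDA0D5A
s_3 = Round(s_2, k_2) = 0xD5ADAA
s_4 = Round(s_3, k_3) = 0xDAA86F
s_5 = Round(s_4, k_4) = 0x86F3C1
s_6 = Round(s_5, k_5) = 0x3C102C
s_7 = Round(s_6, k_6) = 0x02C183
s_8 = Round(s_7, k_7) = 0x1839E2

0xD5ADAA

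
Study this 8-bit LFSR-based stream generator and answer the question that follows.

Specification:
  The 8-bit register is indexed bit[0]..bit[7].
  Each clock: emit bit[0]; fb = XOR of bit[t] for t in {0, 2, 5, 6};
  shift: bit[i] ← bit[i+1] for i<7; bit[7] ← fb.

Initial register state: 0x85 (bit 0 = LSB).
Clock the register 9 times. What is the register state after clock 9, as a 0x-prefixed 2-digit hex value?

0x4D

reg_0 = 0x85
clock 1: out=1, reg = 0x42
clock 2: out=0, reg = 0xA1
clock 3: out=1, reg = 0x50
clock 4: out=0, reg = 0xA8
clock 5: out=0, reg = 0xD4
clock 6: out=0, reg = 0x6A
clock 7: out=0, reg = 0x35
clock 8: out=1, reg = 0x9A
clock 9: out=0, reg = 0x4D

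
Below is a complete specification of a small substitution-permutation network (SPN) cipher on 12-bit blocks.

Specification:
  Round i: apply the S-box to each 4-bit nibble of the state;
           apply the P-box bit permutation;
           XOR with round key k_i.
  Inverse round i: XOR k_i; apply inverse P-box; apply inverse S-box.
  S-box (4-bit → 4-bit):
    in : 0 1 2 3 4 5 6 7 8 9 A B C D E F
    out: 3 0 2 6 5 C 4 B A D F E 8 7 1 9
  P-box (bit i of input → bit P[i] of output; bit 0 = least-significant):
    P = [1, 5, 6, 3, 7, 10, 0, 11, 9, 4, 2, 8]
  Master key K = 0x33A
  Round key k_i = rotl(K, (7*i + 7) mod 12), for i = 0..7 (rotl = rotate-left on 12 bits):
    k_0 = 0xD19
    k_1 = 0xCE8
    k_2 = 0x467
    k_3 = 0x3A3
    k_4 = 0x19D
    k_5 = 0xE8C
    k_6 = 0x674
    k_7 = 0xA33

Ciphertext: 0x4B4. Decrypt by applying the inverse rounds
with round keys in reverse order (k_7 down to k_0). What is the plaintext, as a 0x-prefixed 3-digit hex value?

0x1EF

s_0 = ciphertext = 0x4B4
s_1 = InvRound(s_0, k_7) = 0x4AE
s_2 = InvRound(s_1, k_6) = 0x0E9
s_3 = InvRound(s_2, k_5) = 0x4B3
s_4 = InvRound(s_3, k_4) = 0x527
s_5 = InvRound(s_4, k_3) = 0x401
s_6 = InvRound(s_5, k_2) = 0x61D
s_7 = InvRound(s_6, k_1) = 0xD93
s_8 = InvRound(s_7, k_0) = 0x1EF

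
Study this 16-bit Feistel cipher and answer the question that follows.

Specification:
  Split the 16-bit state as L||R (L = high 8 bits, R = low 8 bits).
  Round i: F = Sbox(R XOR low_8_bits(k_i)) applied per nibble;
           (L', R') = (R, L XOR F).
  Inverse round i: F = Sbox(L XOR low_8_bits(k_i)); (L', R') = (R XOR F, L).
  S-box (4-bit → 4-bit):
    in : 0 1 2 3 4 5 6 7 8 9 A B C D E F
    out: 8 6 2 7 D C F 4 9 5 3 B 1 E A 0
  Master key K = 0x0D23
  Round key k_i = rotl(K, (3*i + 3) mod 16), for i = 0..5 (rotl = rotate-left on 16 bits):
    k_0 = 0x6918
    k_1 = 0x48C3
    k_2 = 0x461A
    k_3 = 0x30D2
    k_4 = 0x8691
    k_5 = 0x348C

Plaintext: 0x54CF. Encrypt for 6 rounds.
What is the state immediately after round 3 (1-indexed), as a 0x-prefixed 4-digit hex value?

0x88E2

s_0 = plaintext = 0x54CF
s_1 = Round(s_0, k_0) = 0xCFB0
s_2 = Round(s_1, k_1) = 0xB088
s_3 = Round(s_2, k_2) = 0x88E2
s_4 = Round(s_3, k_3) = 0xE2F0
s_5 = Round(s_4, k_4) = 0xF014
s_6 = Round(s_5, k_5) = 0x14A9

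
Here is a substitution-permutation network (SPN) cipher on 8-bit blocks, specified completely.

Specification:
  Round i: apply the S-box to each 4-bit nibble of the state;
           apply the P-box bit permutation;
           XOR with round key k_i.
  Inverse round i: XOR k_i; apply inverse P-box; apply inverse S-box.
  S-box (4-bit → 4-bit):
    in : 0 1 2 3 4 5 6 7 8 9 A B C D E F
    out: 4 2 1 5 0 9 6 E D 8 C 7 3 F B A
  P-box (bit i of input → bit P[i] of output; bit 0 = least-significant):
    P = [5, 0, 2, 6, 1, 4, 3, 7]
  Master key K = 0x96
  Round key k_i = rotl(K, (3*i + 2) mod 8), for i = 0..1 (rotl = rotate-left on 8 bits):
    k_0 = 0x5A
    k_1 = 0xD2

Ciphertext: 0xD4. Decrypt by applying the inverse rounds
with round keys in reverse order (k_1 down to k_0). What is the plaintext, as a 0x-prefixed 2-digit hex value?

s_0 = ciphertext = 0xD4
s_1 = InvRound(s_0, k_1) = 0x20
s_2 = InvRound(s_1, k_0) = 0xB5

0xB5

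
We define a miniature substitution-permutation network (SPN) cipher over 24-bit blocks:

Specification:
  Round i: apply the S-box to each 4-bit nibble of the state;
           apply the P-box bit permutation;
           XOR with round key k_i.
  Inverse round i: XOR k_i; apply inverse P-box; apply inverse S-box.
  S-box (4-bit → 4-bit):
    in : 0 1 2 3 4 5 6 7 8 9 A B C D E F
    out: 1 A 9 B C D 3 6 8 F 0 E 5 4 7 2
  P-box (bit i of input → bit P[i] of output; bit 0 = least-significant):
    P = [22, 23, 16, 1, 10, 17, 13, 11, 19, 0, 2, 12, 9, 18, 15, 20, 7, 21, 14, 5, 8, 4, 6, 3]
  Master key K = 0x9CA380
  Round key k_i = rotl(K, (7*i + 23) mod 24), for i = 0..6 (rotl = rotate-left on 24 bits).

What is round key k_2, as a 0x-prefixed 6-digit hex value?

0x701394

K = 0x9CA380
k_0 = rotl(K, (7*0+23) mod 24) = rotl(K, 23) = 0x4E51C0
k_1 = rotl(K, (7*1+23) mod 24) = rotl(K, 6) = 0x28E027
k_2 = rotl(K, (7*2+23) mod 24) = rotl(K, 13) = 0x701394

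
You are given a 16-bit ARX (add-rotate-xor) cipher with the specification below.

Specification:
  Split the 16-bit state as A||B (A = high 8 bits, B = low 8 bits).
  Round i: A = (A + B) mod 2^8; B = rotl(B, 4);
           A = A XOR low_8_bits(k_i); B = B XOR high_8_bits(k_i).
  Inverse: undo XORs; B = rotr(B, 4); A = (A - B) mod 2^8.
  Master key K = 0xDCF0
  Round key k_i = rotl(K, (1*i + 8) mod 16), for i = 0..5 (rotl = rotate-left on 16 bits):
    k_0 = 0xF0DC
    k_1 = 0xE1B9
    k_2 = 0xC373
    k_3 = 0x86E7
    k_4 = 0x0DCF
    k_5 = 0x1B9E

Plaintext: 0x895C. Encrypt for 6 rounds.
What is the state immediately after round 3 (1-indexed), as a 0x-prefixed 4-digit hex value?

s_0 = plaintext = 0x895C
s_1 = Round(s_0, k_0) = 0x3935
s_2 = Round(s_1, k_1) = 0xD7B2
s_3 = Round(s_2, k_2) = 0xFAE8
s_4 = Round(s_3, k_3) = 0x0508
s_5 = Round(s_4, k_4) = 0xC28D
s_6 = Round(s_5, k_5) = 0xD1C3

0xFAE8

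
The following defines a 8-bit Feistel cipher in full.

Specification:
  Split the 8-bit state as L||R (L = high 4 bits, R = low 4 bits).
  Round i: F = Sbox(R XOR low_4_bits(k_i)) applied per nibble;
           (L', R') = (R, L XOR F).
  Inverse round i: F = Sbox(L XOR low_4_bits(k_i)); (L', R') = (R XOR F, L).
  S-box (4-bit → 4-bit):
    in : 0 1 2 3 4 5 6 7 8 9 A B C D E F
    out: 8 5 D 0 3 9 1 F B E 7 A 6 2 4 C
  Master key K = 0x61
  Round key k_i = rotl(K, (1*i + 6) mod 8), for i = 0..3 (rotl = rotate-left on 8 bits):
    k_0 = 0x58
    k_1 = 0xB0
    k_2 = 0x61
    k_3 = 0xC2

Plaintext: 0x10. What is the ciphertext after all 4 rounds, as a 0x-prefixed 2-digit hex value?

0xB9

s_0 = plaintext = 0x10
s_1 = Round(s_0, k_0) = 0x0A
s_2 = Round(s_1, k_1) = 0xA7
s_3 = Round(s_2, k_2) = 0x7B
s_4 = Round(s_3, k_3) = 0xB9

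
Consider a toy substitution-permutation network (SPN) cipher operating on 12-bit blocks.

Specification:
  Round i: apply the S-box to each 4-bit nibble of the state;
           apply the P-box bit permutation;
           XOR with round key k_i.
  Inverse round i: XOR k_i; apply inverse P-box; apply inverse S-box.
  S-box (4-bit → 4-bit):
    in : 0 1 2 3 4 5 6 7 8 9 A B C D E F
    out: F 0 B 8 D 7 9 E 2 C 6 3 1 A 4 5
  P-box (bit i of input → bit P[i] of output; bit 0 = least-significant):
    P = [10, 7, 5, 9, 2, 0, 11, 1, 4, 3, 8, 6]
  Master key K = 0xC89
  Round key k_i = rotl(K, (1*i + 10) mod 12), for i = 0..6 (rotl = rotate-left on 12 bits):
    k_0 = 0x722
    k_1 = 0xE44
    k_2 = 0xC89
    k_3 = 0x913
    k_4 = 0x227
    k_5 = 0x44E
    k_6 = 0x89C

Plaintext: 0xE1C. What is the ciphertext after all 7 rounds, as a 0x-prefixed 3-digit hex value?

s_0 = plaintext = 0xE1C
s_1 = Round(s_0, k_0) = 0x222
s_2 = Round(s_1, k_1) = 0x89B
s_3 = Round(s_2, k_2) = 0x003
s_4 = Round(s_3, k_3) = 0x24C
s_5 = Round(s_4, k_4) = 0xE79
s_6 = Round(s_5, k_5) = 0xF6D
s_7 = Round(s_6, k_6) = 0xB0A

0xB0A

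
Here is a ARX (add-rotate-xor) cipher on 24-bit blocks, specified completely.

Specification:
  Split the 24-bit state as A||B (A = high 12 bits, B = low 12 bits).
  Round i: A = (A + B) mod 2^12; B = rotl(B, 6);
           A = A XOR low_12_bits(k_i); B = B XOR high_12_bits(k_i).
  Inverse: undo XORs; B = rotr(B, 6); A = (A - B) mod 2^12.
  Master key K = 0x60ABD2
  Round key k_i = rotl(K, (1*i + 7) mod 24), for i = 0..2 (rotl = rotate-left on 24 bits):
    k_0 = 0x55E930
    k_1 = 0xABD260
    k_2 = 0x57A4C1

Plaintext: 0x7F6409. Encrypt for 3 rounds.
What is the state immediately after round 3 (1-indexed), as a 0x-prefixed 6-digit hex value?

s_0 = plaintext = 0x7F6409
s_1 = Round(s_0, k_0) = 0x2CF70E
s_2 = Round(s_1, k_1) = 0xBBD921
s_3 = Round(s_2, k_2) = 0x01FD1E

0x01FD1E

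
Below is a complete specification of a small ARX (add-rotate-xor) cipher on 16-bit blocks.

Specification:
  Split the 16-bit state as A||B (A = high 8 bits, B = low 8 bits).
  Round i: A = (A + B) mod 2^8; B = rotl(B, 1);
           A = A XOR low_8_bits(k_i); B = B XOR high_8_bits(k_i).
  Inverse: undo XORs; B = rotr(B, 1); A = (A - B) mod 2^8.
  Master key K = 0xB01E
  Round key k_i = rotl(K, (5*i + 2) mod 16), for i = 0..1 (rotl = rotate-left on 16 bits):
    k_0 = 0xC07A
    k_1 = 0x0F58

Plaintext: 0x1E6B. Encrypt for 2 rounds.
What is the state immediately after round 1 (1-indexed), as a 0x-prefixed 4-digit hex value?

s_0 = plaintext = 0x1E6B
s_1 = Round(s_0, k_0) = 0xF316
s_2 = Round(s_1, k_1) = 0x5123

0xF316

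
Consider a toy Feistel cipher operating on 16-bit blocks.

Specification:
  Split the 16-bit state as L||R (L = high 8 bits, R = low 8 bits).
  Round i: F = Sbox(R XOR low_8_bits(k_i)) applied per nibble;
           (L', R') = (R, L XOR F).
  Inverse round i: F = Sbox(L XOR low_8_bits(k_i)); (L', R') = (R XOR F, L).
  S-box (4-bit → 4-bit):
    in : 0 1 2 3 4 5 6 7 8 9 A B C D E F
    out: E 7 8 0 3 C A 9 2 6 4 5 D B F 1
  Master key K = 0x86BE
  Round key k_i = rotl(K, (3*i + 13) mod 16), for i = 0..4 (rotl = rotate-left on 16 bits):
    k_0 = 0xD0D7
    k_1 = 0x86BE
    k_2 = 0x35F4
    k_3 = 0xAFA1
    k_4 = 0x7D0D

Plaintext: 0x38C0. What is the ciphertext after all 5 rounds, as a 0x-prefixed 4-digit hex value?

s_0 = plaintext = 0x38C0
s_1 = Round(s_0, k_0) = 0xC041
s_2 = Round(s_1, k_1) = 0x41D1
s_3 = Round(s_2, k_2) = 0xD1CD
s_4 = Round(s_3, k_3) = 0xCD7C
s_5 = Round(s_4, k_4) = 0x7C5A

0x7C5A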